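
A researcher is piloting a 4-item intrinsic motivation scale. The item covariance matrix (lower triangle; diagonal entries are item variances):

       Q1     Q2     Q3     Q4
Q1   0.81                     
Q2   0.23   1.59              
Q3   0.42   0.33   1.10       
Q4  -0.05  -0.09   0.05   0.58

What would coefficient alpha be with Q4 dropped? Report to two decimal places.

Remaining items: Q1, Q2, Q3 (k = 3).
Σσ²ᵢ = 0.81 + 1.59 + 1.10 = 3.50
σ²_total = 3.50 + 2 × 0.98 = 5.46
α (item deleted) = (3/2)·(1 − 3.50/5.46) = 0.54

α = 0.54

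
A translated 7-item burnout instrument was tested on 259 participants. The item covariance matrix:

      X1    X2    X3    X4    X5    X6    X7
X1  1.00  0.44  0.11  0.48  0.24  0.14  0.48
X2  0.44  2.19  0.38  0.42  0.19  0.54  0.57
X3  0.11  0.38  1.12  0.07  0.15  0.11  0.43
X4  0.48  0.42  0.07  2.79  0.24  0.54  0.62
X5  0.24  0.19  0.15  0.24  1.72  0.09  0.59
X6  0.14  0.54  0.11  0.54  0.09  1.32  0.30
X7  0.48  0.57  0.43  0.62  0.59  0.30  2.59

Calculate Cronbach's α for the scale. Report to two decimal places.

sum of item variances = 1.00 + 2.19 + 1.12 + 2.79 + 1.72 + 1.32 + 2.59 = 12.73
Σ_{i<j} σ_ij = 7.13
σ²_total = 12.73 + 2 × 7.13 = 26.99
α = (k/(k−1))·(1 − sum of item variances/σ²_total) = (7/6)·(1 − 12.73/26.99) = 0.62

Cronbach's α = 0.62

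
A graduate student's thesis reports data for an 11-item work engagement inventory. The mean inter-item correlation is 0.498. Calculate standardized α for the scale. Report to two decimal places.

α = 0.92

Standardized α = k·r̄ / (1 + (k−1)·r̄) = 11 × 0.498 / (1 + 10 × 0.498)
  = 5.4780 / 5.9800 = 0.92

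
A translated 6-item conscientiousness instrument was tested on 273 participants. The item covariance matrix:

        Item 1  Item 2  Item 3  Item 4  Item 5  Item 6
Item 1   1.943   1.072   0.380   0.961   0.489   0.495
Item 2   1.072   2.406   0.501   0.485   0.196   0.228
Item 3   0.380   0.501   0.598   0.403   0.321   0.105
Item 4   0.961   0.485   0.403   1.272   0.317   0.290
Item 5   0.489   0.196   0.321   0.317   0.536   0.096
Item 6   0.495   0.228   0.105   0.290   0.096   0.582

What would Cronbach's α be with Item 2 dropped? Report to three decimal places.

Remaining items: Item 1, Item 3, Item 4, Item 5, Item 6 (k = 5).
sum of item variances = 1.943 + 0.598 + 1.272 + 0.536 + 0.582 = 4.931
Var(T) = 4.931 + 2 × 3.857 = 12.645
α (item deleted) = (5/4)·(1 − 4.931/12.645) = 0.763

α = 0.763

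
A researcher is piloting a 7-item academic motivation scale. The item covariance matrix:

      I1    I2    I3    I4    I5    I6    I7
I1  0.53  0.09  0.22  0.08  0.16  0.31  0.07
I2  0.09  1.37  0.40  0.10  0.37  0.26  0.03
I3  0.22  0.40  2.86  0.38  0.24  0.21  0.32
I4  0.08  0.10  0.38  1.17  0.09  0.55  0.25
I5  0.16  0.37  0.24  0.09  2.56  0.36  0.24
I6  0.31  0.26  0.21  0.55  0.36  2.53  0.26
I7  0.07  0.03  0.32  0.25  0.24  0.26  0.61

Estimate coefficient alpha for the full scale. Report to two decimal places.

coefficient alpha = 0.54

sum of item variances = 0.53 + 1.37 + 2.86 + 1.17 + 2.56 + 2.53 + 0.61 = 11.63
Sum of the distinct covariances = 4.99
σ²_T = 11.63 + 2 × 4.99 = 21.61
α = (k/(k−1))·(1 − sum of item variances/σ²_T) = (7/6)·(1 − 11.63/21.61) = 0.54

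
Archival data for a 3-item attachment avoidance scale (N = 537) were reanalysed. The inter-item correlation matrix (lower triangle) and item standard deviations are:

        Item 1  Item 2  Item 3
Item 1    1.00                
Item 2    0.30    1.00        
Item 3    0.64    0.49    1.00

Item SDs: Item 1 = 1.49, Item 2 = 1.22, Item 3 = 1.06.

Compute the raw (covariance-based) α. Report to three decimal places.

Σσ²ᵢ = 1.49² + 1.22² + 1.06² = 4.8321
Covariances σ_ij = r_ij · s_i · s_j:
  σ(Item 1,Item 2) = 0.30 × 1.49 × 1.22 = 0.5453
  σ(Item 1,Item 3) = 0.64 × 1.49 × 1.06 = 1.0108
  σ(Item 2,Item 3) = 0.49 × 1.22 × 1.06 = 0.6337
σ²_T = Σσ²ᵢ + 2·Σσ_ij = 4.8321 + 2 × 2.1898 = 9.2117
α = (3/2)·(1 − 4.8321/9.2117) = 0.713

α = 0.713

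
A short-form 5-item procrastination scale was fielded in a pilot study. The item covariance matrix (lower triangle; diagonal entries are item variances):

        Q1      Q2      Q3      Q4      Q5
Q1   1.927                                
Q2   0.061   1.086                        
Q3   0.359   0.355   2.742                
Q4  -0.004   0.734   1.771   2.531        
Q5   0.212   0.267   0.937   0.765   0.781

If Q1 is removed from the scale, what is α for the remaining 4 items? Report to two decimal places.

Remaining items: Q2, Q3, Q4, Q5 (k = 4).
ΣVar(i) = 1.086 + 2.742 + 2.531 + 0.781 = 7.140
σ²_total = 7.140 + 2 × 4.829 = 16.798
α (item deleted) = (4/3)·(1 − 7.140/16.798) = 0.77

α = 0.77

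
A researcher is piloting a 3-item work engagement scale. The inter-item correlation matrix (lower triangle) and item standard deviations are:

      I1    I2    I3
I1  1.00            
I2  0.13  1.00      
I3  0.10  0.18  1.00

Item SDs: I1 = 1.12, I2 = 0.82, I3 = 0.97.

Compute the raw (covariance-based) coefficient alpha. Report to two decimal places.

coefficient alpha = 0.31

Σσ²ᵢ = 1.12² + 0.82² + 0.97² = 2.8677
Covariances σ_ij = r_ij · s_i · s_j:
  σ(I1,I2) = 0.13 × 1.12 × 0.82 = 0.1194
  σ(I1,I3) = 0.10 × 1.12 × 0.97 = 0.1086
  σ(I2,I3) = 0.18 × 0.82 × 0.97 = 0.1432
σ²_T = Σσ²ᵢ + 2·Σσ_ij = 2.8677 + 2 × 0.3712 = 3.6101
α = (3/2)·(1 − 2.8677/3.6101) = 0.31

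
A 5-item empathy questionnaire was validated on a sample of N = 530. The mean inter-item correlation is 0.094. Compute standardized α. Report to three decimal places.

Standardized α = k·r̄ / (1 + (k−1)·r̄) = 5 × 0.094 / (1 + 4 × 0.094)
  = 0.4700 / 1.3760 = 0.342

standardized α = 0.342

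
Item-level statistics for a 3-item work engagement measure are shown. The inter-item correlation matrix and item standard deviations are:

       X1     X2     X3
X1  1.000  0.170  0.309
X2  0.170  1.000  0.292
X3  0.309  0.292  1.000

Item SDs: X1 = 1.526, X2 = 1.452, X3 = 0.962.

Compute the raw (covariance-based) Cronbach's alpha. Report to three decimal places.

Σσ²ᵢ = 1.526² + 1.452² + 0.962² = 5.3624
Covariances σ_ij = r_ij · s_i · s_j:
  σ(X1,X2) = 0.170 × 1.526 × 1.452 = 0.3767
  σ(X1,X3) = 0.309 × 1.526 × 0.962 = 0.4536
  σ(X2,X3) = 0.292 × 1.452 × 0.962 = 0.4079
σ²_T = Σσ²ᵢ + 2·Σσ_ij = 5.3624 + 2 × 1.2382 = 7.8388
α = (3/2)·(1 − 5.3624/7.8388) = 0.474

Cronbach's alpha = 0.474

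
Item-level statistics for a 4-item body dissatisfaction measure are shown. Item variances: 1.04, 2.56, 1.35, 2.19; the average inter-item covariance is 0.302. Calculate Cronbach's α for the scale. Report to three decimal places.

α = 0.449

Σσᵢ² = 1.04 + 2.56 + 1.35 + 2.19 = 7.14
Sum of the 6 distinct covariances = 6 × 0.302 = 1.812
Var(T) = Σσᵢ² + 2·Σcov = 7.14 + 2 × 1.812 = 10.764
α = (4/3)·(1 − 7.14/10.764) = 0.449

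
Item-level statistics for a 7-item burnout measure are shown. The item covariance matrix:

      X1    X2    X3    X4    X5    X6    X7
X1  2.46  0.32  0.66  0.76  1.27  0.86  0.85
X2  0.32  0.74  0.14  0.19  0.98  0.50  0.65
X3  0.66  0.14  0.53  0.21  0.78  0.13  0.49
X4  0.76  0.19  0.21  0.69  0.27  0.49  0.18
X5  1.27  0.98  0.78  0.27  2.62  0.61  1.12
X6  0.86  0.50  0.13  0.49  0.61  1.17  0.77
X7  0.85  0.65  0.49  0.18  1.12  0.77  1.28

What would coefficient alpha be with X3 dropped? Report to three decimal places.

Remaining items: X1, X2, X4, X5, X6, X7 (k = 6).
Σσᵢ² = 2.46 + 0.74 + 0.69 + 2.62 + 1.17 + 1.28 = 8.96
σ²_T = 8.96 + 2 × 9.82 = 28.60
α (item deleted) = (6/5)·(1 − 8.96/28.60) = 0.824

α = 0.824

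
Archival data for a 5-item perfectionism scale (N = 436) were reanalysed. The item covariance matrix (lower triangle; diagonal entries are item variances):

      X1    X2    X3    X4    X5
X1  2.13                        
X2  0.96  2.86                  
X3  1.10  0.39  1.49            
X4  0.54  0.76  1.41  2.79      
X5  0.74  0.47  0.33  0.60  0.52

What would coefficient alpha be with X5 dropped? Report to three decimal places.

Remaining items: X1, X2, X3, X4 (k = 4).
ΣVar(i) = 2.13 + 2.86 + 1.49 + 2.79 = 9.27
total variance = 9.27 + 2 × 5.16 = 19.59
α (item deleted) = (4/3)·(1 − 9.27/19.59) = 0.702

α = 0.702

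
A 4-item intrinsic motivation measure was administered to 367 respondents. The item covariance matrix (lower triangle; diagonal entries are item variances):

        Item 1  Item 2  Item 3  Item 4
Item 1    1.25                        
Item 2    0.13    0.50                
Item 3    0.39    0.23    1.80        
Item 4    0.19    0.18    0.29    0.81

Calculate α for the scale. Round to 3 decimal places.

sum of item variances = 1.25 + 0.50 + 1.80 + 0.81 = 4.36
Sum of off-diagonal covariances = 1.41
σ²_total = 4.36 + 2 × 1.41 = 7.18
α = (k/(k−1))·(1 − sum of item variances/σ²_total) = (4/3)·(1 − 4.36/7.18) = 0.524

α = 0.524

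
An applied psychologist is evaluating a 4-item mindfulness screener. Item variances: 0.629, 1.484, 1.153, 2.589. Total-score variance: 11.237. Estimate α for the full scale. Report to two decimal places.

sum of item variances = 0.629 + 1.484 + 1.153 + 2.589 = 5.855
α = (k/(k−1))·(1 − sum of item variances/total variance) = (4/3)·(1 − 5.855/11.237) = 0.64

α = 0.64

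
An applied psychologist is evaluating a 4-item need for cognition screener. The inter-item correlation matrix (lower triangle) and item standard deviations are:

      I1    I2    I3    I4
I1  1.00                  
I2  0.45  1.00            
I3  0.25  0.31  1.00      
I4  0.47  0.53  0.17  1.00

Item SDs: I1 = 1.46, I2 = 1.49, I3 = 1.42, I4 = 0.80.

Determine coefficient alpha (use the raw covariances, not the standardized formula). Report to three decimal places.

Σσ²ᵢ = 1.46² + 1.49² + 1.42² + 0.80² = 7.0081
Covariances σ_ij = r_ij · s_i · s_j:
  σ(I1,I2) = 0.45 × 1.46 × 1.49 = 0.9789
  σ(I1,I3) = 0.25 × 1.46 × 1.42 = 0.5183
  σ(I1,I4) = 0.47 × 1.46 × 0.80 = 0.5490
  σ(I2,I3) = 0.31 × 1.49 × 1.42 = 0.6559
  σ(I2,I4) = 0.53 × 1.49 × 0.80 = 0.6318
  σ(I3,I4) = 0.17 × 1.42 × 0.80 = 0.1931
σ²_T = Σσ²ᵢ + 2·Σσ_ij = 7.0081 + 2 × 3.5270 = 14.0621
α = (4/3)·(1 − 7.0081/14.0621) = 0.669

coefficient alpha = 0.669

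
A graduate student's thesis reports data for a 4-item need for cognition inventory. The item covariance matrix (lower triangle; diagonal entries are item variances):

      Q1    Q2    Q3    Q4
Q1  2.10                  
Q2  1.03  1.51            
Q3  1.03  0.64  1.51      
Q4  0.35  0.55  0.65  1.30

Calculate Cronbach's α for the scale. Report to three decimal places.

α = 0.760

Σσᵢ² = 2.10 + 1.51 + 1.51 + 1.30 = 6.42
Σ_{i<j} σ_ij = 4.25
total variance = 6.42 + 2 × 4.25 = 14.92
α = (k/(k−1))·(1 − Σσᵢ²/total variance) = (4/3)·(1 − 6.42/14.92) = 0.760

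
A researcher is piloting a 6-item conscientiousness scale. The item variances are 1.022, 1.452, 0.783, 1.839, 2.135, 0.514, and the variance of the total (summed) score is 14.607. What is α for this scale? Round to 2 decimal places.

sum of item variances = 1.022 + 1.452 + 0.783 + 1.839 + 2.135 + 0.514 = 7.745
α = (k/(k−1))·(1 − sum of item variances/total variance) = (6/5)·(1 − 7.745/14.607) = 0.56

α = 0.56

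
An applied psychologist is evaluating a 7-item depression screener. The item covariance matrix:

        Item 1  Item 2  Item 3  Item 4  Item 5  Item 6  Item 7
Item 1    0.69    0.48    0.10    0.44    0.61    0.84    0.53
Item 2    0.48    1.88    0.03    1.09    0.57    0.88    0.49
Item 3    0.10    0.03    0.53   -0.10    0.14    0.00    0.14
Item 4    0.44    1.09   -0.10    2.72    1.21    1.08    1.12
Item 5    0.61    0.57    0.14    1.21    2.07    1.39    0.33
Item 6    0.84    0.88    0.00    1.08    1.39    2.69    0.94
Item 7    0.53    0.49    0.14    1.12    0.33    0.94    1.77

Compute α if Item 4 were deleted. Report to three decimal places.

α = 0.730

Remaining items: Item 1, Item 2, Item 3, Item 5, Item 6, Item 7 (k = 6).
ΣVar(i) = 0.69 + 1.88 + 0.53 + 2.07 + 2.69 + 1.77 = 9.63
σ²_T = 9.63 + 2 × 7.47 = 24.57
α (item deleted) = (6/5)·(1 − 9.63/24.57) = 0.730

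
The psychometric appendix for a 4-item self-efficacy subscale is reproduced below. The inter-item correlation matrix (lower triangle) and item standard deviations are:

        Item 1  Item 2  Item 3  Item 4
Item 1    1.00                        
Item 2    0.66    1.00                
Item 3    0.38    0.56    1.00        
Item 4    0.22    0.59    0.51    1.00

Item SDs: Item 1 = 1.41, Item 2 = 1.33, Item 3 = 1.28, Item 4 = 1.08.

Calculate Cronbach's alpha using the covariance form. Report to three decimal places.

Cronbach's alpha = 0.790

Σσ²ᵢ = 1.41² + 1.33² + 1.28² + 1.08² = 6.5618
Covariances σ_ij = r_ij · s_i · s_j:
  σ(Item 1,Item 2) = 0.66 × 1.41 × 1.33 = 1.2377
  σ(Item 1,Item 3) = 0.38 × 1.41 × 1.28 = 0.6858
  σ(Item 1,Item 4) = 0.22 × 1.41 × 1.08 = 0.3350
  σ(Item 2,Item 3) = 0.56 × 1.33 × 1.28 = 0.9533
  σ(Item 2,Item 4) = 0.59 × 1.33 × 1.08 = 0.8475
  σ(Item 3,Item 4) = 0.51 × 1.28 × 1.08 = 0.7050
σ²_T = Σσ²ᵢ + 2·Σσ_ij = 6.5618 + 2 × 4.7643 = 16.0904
α = (4/3)·(1 − 6.5618/16.0904) = 0.790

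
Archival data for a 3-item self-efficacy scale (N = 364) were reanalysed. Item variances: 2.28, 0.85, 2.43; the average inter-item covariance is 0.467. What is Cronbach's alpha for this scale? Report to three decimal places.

α = 0.503

sum of item variances = 2.28 + 0.85 + 2.43 = 5.56
Sum of the 3 distinct covariances = 3 × 0.467 = 1.401
σ²_T = sum of item variances + 2·Σcov = 5.56 + 2 × 1.401 = 8.362
α = (3/2)·(1 − 5.56/8.362) = 0.503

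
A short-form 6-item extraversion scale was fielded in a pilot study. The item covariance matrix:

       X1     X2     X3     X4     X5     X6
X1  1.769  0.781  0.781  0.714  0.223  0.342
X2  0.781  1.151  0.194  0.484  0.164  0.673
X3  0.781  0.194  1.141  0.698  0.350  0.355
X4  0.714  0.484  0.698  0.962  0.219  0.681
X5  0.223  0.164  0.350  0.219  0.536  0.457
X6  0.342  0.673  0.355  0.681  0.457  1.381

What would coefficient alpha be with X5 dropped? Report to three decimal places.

coefficient alpha = 0.801

Remaining items: X1, X2, X3, X4, X6 (k = 5).
Σσ²ᵢ = 1.769 + 1.151 + 1.141 + 0.962 + 1.381 = 6.404
total variance = 6.404 + 2 × 5.703 = 17.810
α (item deleted) = (5/4)·(1 − 6.404/17.810) = 0.801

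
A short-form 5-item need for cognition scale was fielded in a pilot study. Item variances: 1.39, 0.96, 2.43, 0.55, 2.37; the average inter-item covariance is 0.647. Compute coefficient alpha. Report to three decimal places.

coefficient alpha = 0.784

ΣVar(i) = 1.39 + 0.96 + 2.43 + 0.55 + 2.37 = 7.70
Sum of the 10 distinct covariances = 10 × 0.647 = 6.470
σ²_T = ΣVar(i) + 2·Σcov = 7.70 + 2 × 6.470 = 20.640
α = (5/4)·(1 − 7.70/20.640) = 0.784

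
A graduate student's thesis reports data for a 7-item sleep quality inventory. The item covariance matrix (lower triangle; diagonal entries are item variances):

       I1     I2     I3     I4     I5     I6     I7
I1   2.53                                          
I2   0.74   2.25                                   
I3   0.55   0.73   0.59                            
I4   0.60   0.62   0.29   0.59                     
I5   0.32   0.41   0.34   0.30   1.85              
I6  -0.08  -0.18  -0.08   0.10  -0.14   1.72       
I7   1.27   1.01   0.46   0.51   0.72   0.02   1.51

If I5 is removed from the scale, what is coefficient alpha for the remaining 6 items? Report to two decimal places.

Remaining items: I1, I2, I3, I4, I6, I7 (k = 6).
ΣVar(i) = 2.53 + 2.25 + 0.59 + 0.59 + 1.72 + 1.51 = 9.19
σ²_T = 9.19 + 2 × 6.56 = 22.31
α (item deleted) = (6/5)·(1 − 9.19/22.31) = 0.71

coefficient alpha = 0.71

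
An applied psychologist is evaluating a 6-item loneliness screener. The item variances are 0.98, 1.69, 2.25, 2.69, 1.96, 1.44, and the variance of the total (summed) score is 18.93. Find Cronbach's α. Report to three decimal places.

sum of item variances = 0.98 + 1.69 + 2.25 + 2.69 + 1.96 + 1.44 = 11.01
α = (k/(k−1))·(1 − sum of item variances/σ²_T) = (6/5)·(1 − 11.01/18.93) = 0.502

Cronbach's α = 0.502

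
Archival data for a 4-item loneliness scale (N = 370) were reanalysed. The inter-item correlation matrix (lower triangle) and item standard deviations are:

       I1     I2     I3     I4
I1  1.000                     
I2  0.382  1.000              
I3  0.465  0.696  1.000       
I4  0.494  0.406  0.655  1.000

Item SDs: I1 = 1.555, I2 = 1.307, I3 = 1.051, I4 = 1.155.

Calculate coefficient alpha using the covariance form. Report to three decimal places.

Σσ²ᵢ = 1.555² + 1.307² + 1.051² + 1.155² = 6.5649
Covariances σ_ij = r_ij · s_i · s_j:
  σ(I1,I2) = 0.382 × 1.555 × 1.307 = 0.7764
  σ(I1,I3) = 0.465 × 1.555 × 1.051 = 0.7600
  σ(I1,I4) = 0.494 × 1.555 × 1.155 = 0.8872
  σ(I2,I3) = 0.696 × 1.307 × 1.051 = 0.9561
  σ(I2,I4) = 0.406 × 1.307 × 1.155 = 0.6129
  σ(I3,I4) = 0.655 × 1.051 × 1.155 = 0.7951
σ²_T = Σσ²ᵢ + 2·Σσ_ij = 6.5649 + 2 × 4.7877 = 16.1403
α = (4/3)·(1 − 6.5649/16.1403) = 0.791

coefficient alpha = 0.791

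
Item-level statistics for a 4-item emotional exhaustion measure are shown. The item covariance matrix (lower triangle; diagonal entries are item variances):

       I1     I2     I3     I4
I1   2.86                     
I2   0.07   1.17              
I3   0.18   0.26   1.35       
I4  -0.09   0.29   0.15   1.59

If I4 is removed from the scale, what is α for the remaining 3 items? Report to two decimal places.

Remaining items: I1, I2, I3 (k = 3).
Σσᵢ² = 2.86 + 1.17 + 1.35 = 5.38
σ²_total = 5.38 + 2 × 0.51 = 6.40
α (item deleted) = (3/2)·(1 − 5.38/6.40) = 0.24

α = 0.24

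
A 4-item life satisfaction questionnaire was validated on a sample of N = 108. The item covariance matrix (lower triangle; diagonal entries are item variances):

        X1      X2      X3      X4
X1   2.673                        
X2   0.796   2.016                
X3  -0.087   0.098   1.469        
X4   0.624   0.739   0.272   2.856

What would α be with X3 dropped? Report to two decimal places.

α = 0.55

Remaining items: X1, X2, X4 (k = 3).
Σσᵢ² = 2.673 + 2.016 + 2.856 = 7.545
Var(T) = 7.545 + 2 × 2.159 = 11.863
α (item deleted) = (3/2)·(1 − 7.545/11.863) = 0.55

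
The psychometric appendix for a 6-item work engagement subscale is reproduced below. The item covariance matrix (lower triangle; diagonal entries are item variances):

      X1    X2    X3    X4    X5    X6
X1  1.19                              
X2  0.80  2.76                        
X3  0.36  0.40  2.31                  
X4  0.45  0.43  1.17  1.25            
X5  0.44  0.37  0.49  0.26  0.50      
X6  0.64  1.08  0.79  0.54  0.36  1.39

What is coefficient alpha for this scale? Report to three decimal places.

ΣVar(i) = 1.19 + 2.76 + 2.31 + 1.25 + 0.50 + 1.39 = 9.40
Sum of the distinct covariances = 8.58
total variance = 9.40 + 2 × 8.58 = 26.56
α = (k/(k−1))·(1 − ΣVar(i)/total variance) = (6/5)·(1 − 9.40/26.56) = 0.775

coefficient alpha = 0.775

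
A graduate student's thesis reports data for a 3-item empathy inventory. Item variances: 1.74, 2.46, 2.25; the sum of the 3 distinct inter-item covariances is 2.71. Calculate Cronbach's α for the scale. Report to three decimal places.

Cronbach's α = 0.685

Σσ²ᵢ = 1.74 + 2.46 + 2.25 = 6.45
Sum of distinct covariances = 2.71
σ²_T = Σσ²ᵢ + 2·Σcov = 6.45 + 2 × 2.71 = 11.87
α = (3/2)·(1 − 6.45/11.87) = 0.685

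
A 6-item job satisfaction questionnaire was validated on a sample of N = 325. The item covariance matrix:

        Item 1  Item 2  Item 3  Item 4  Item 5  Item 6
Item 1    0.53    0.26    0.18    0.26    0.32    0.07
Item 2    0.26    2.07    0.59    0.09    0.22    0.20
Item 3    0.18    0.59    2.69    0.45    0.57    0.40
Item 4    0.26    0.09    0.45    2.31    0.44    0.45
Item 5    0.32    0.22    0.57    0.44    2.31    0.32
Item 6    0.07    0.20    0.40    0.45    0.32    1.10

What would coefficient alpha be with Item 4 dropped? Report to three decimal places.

Remaining items: Item 1, Item 2, Item 3, Item 5, Item 6 (k = 5).
ΣVar(i) = 0.53 + 2.07 + 2.69 + 2.31 + 1.10 = 8.70
σ²_T = 8.70 + 2 × 3.13 = 14.96
α (item deleted) = (5/4)·(1 − 8.70/14.96) = 0.523

coefficient alpha = 0.523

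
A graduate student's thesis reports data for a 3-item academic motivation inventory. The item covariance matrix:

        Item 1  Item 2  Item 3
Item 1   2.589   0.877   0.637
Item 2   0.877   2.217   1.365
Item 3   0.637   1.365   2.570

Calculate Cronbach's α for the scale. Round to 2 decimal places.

Cronbach's α = 0.66

Σσ²ᵢ = 2.589 + 2.217 + 2.570 = 7.376
Σ_{i<j} σ_ij = 2.879
σ²_total = 7.376 + 2 × 2.879 = 13.134
α = (k/(k−1))·(1 − Σσ²ᵢ/σ²_total) = (3/2)·(1 − 7.376/13.134) = 0.66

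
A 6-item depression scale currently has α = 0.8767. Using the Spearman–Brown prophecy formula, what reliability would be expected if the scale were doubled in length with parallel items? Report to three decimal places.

Length factor m = 2
α' = m·α / (1 + (m−1)·α)
   = 2 × 0.8767 / (1 + (2 − 1) × 0.8767)
   = 1.7534 / 1.8767 = 0.934

predicted reliability = 0.934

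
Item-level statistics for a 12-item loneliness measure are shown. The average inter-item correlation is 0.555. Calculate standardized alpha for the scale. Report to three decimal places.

Standardized α = k·r̄ / (1 + (k−1)·r̄) = 12 × 0.555 / (1 + 11 × 0.555)
  = 6.6600 / 7.1050 = 0.937

α = 0.937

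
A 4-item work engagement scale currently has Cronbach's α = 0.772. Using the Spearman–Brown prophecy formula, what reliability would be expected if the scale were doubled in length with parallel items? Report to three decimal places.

Length factor m = 2
α' = m·α / (1 + (m−1)·α)
   = 2 × 0.772 / (1 + (2 − 1) × 0.772)
   = 1.5440 / 1.7720 = 0.871

predicted reliability = 0.871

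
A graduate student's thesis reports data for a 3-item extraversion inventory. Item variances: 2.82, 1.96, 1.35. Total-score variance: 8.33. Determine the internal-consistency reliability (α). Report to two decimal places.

α = 0.40

ΣVar(i) = 2.82 + 1.96 + 1.35 = 6.13
α = (k/(k−1))·(1 − ΣVar(i)/total variance) = (3/2)·(1 − 6.13/8.33) = 0.40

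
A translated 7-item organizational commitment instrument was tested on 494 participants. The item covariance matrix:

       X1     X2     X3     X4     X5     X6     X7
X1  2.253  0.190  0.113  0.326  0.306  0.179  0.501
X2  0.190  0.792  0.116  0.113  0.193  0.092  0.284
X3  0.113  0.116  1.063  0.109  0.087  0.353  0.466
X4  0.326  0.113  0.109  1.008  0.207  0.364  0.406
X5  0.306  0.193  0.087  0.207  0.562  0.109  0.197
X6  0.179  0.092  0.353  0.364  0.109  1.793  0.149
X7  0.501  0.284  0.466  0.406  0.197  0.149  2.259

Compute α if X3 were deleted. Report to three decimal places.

α = 0.546

Remaining items: X1, X2, X4, X5, X6, X7 (k = 6).
sum of item variances = 2.253 + 0.792 + 1.008 + 0.562 + 1.793 + 2.259 = 8.667
total variance = 8.667 + 2 × 3.616 = 15.899
α (item deleted) = (6/5)·(1 − 8.667/15.899) = 0.546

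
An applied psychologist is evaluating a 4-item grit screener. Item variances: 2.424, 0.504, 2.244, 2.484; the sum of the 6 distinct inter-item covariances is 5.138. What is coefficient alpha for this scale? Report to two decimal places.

Σσ²ᵢ = 2.424 + 0.504 + 2.244 + 2.484 = 7.656
Sum of distinct covariances = 5.138
total variance = Σσ²ᵢ + 2·Σcov = 7.656 + 2 × 5.138 = 17.932
α = (4/3)·(1 − 7.656/17.932) = 0.76

α = 0.76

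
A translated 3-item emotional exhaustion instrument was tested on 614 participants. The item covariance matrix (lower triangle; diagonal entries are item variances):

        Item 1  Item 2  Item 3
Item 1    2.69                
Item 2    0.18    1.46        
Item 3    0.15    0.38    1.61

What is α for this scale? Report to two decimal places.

α = 0.30

Σσ²ᵢ = 2.69 + 1.46 + 1.61 = 5.76
Sum of the distinct covariances = 0.71
σ²_T = 5.76 + 2 × 0.71 = 7.18
α = (k/(k−1))·(1 − Σσ²ᵢ/σ²_T) = (3/2)·(1 − 5.76/7.18) = 0.30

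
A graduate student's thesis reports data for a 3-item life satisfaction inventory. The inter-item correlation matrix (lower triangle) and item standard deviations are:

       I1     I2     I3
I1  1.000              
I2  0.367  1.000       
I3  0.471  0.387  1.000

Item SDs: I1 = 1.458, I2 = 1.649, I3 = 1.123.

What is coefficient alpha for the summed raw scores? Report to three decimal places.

Σσ²ᵢ = 1.458² + 1.649² + 1.123² = 6.1061
Covariances σ_ij = r_ij · s_i · s_j:
  σ(I1,I2) = 0.367 × 1.458 × 1.649 = 0.8824
  σ(I1,I3) = 0.471 × 1.458 × 1.123 = 0.7712
  σ(I2,I3) = 0.387 × 1.649 × 1.123 = 0.7167
σ²_T = Σσ²ᵢ + 2·Σσ_ij = 6.1061 + 2 × 2.3703 = 10.8467
α = (3/2)·(1 − 6.1061/10.8467) = 0.656

α = 0.656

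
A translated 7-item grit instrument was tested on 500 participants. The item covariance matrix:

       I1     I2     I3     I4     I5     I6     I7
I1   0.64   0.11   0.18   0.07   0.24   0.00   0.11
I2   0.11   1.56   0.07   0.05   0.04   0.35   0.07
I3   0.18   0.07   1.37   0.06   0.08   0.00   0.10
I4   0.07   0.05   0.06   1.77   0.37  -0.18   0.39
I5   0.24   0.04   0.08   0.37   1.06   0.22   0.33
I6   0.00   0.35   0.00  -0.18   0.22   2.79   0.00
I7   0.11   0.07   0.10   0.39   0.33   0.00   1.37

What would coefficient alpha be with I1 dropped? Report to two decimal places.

α = 0.34

Remaining items: I2, I3, I4, I5, I6, I7 (k = 6).
Σσ²ᵢ = 1.56 + 1.37 + 1.77 + 1.06 + 2.79 + 1.37 = 9.92
Var(T) = 9.92 + 2 × 1.95 = 13.82
α (item deleted) = (6/5)·(1 − 9.92/13.82) = 0.34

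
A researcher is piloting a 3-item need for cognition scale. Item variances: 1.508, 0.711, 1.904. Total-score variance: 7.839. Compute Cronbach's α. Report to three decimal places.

Cronbach's α = 0.711

Σσᵢ² = 1.508 + 0.711 + 1.904 = 4.123
α = (k/(k−1))·(1 − Σσᵢ²/Var(T)) = (3/2)·(1 − 4.123/7.839) = 0.711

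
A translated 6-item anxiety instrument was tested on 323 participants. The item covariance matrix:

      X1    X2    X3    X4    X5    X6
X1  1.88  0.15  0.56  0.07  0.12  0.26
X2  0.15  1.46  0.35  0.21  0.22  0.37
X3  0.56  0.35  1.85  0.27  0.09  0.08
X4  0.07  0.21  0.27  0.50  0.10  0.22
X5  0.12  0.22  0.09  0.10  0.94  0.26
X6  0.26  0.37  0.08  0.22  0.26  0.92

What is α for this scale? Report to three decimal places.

Σσ²ᵢ = 1.88 + 1.46 + 1.85 + 0.50 + 0.94 + 0.92 = 7.55
Sum of off-diagonal covariances = 3.33
total variance = 7.55 + 2 × 3.33 = 14.21
α = (k/(k−1))·(1 − Σσ²ᵢ/total variance) = (6/5)·(1 − 7.55/14.21) = 0.562

α = 0.562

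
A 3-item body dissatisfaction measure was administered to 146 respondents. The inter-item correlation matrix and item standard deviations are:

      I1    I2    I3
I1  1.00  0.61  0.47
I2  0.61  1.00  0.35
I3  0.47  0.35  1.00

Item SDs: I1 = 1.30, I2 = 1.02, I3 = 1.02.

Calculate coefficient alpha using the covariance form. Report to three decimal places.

α = 0.732

Σσ²ᵢ = 1.30² + 1.02² + 1.02² = 3.7708
Covariances σ_ij = r_ij · s_i · s_j:
  σ(I1,I2) = 0.61 × 1.30 × 1.02 = 0.8089
  σ(I1,I3) = 0.47 × 1.30 × 1.02 = 0.6232
  σ(I2,I3) = 0.35 × 1.02 × 1.02 = 0.3641
σ²_T = Σσ²ᵢ + 2·Σσ_ij = 3.7708 + 2 × 1.7962 = 7.3632
α = (3/2)·(1 − 3.7708/7.3632) = 0.732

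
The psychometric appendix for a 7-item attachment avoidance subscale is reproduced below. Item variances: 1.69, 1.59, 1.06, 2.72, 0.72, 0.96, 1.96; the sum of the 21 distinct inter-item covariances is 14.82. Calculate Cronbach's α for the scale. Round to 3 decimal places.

Cronbach's α = 0.857

Σσ²ᵢ = 1.69 + 1.59 + 1.06 + 2.72 + 0.72 + 0.96 + 1.96 = 10.70
Sum of distinct covariances = 14.82
σ²_total = Σσ²ᵢ + 2·Σcov = 10.70 + 2 × 14.82 = 40.34
α = (7/6)·(1 − 10.70/40.34) = 0.857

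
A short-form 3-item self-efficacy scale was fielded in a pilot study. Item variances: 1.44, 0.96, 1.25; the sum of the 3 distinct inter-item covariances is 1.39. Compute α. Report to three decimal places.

α = 0.649

Σσ²ᵢ = 1.44 + 0.96 + 1.25 = 3.65
Sum of distinct covariances = 1.39
total variance = Σσ²ᵢ + 2·Σcov = 3.65 + 2 × 1.39 = 6.43
α = (3/2)·(1 − 3.65/6.43) = 0.649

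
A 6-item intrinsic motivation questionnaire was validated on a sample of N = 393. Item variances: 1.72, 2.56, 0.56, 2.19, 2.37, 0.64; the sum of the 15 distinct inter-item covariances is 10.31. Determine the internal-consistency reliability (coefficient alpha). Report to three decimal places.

sum of item variances = 1.72 + 2.56 + 0.56 + 2.19 + 2.37 + 0.64 = 10.04
Sum of distinct covariances = 10.31
σ²_total = sum of item variances + 2·Σcov = 10.04 + 2 × 10.31 = 30.66
α = (6/5)·(1 − 10.04/30.66) = 0.807

α = 0.807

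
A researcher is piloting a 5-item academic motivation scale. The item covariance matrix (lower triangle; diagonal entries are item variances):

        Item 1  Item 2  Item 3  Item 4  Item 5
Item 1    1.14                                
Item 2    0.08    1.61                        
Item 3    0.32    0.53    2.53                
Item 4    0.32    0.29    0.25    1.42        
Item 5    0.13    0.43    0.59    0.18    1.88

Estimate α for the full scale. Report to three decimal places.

Σσ²ᵢ = 1.14 + 1.61 + 2.53 + 1.42 + 1.88 = 8.58
Sum of the distinct covariances = 3.12
σ²_T = 8.58 + 2 × 3.12 = 14.82
α = (k/(k−1))·(1 − Σσ²ᵢ/σ²_T) = (5/4)·(1 − 8.58/14.82) = 0.526

α = 0.526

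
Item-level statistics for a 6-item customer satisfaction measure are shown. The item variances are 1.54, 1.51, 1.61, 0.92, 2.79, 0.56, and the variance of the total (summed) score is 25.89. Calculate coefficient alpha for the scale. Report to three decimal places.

α = 0.786

ΣVar(i) = 1.54 + 1.51 + 1.61 + 0.92 + 2.79 + 0.56 = 8.93
α = (k/(k−1))·(1 − ΣVar(i)/total variance) = (6/5)·(1 − 8.93/25.89) = 0.786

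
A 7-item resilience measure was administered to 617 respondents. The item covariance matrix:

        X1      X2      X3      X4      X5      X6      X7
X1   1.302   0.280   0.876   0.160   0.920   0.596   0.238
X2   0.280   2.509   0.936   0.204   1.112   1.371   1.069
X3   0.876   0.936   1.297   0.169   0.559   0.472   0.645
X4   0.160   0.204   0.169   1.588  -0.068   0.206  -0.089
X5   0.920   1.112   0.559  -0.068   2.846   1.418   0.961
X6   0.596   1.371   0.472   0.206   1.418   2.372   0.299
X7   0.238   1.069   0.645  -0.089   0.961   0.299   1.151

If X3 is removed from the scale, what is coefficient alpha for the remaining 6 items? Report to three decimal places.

coefficient alpha = 0.715

Remaining items: X1, X2, X4, X5, X6, X7 (k = 6).
ΣVar(i) = 1.302 + 2.509 + 1.588 + 2.846 + 2.372 + 1.151 = 11.768
Var(T) = 11.768 + 2 × 8.677 = 29.122
α (item deleted) = (6/5)·(1 − 11.768/29.122) = 0.715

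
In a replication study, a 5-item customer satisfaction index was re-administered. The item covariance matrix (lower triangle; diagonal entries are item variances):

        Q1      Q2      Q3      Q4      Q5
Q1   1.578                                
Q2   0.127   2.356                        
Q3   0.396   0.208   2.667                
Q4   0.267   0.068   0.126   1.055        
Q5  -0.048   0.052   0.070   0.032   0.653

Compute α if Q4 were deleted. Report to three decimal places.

Remaining items: Q1, Q2, Q3, Q5 (k = 4).
sum of item variances = 1.578 + 2.356 + 2.667 + 0.653 = 7.254
σ²_T = 7.254 + 2 × 0.805 = 8.864
α (item deleted) = (4/3)·(1 − 7.254/8.864) = 0.242

α = 0.242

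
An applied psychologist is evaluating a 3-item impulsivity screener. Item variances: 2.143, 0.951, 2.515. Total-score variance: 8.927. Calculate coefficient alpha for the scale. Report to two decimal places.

sum of item variances = 2.143 + 0.951 + 2.515 = 5.609
α = (k/(k−1))·(1 − sum of item variances/σ²_T) = (3/2)·(1 − 5.609/8.927) = 0.56

α = 0.56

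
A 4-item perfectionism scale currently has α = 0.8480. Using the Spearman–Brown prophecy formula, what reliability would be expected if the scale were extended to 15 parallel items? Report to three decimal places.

predicted reliability = 0.954

Length factor m = 15/4 = 3.7500
α' = m·α / (1 + (m−1)·α)
   = 15/4 × 0.8480 / (1 + (15/4 − 1) × 0.8480)
   = 3.1800 / 3.3320 = 0.954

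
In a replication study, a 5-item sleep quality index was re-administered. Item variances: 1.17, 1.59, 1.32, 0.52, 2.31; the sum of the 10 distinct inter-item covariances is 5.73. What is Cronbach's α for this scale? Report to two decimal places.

α = 0.78

ΣVar(i) = 1.17 + 1.59 + 1.32 + 0.52 + 2.31 = 6.91
Sum of distinct covariances = 5.73
σ²_total = ΣVar(i) + 2·Σcov = 6.91 + 2 × 5.73 = 18.37
α = (5/4)·(1 − 6.91/18.37) = 0.78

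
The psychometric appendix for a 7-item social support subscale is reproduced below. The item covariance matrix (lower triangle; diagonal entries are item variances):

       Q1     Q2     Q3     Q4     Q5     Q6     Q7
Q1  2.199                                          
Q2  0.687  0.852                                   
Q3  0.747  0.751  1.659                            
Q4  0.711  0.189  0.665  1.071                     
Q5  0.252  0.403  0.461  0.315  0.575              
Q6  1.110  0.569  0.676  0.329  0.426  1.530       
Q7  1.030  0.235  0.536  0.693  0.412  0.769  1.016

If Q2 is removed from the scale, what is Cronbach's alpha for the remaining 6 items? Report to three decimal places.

α = 0.833

Remaining items: Q1, Q3, Q4, Q5, Q6, Q7 (k = 6).
Σσ²ᵢ = 2.199 + 1.659 + 1.071 + 0.575 + 1.530 + 1.016 = 8.050
σ²_T = 8.050 + 2 × 9.132 = 26.314
α (item deleted) = (6/5)·(1 − 8.050/26.314) = 0.833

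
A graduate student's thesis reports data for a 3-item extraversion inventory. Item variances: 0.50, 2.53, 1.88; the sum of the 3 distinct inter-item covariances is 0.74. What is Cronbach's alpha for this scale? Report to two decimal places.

sum of item variances = 0.50 + 2.53 + 1.88 = 4.91
Sum of distinct covariances = 0.74
Var(T) = sum of item variances + 2·Σcov = 4.91 + 2 × 0.74 = 6.39
α = (3/2)·(1 − 4.91/6.39) = 0.35

α = 0.35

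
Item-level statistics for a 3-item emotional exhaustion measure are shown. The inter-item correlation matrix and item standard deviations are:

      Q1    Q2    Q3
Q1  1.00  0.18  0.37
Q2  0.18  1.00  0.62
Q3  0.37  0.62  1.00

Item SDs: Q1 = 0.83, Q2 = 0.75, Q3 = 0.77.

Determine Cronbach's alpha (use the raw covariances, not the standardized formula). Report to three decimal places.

Σσ²ᵢ = 0.83² + 0.75² + 0.77² = 1.8443
Covariances σ_ij = r_ij · s_i · s_j:
  σ(Q1,Q2) = 0.18 × 0.83 × 0.75 = 0.1120
  σ(Q1,Q3) = 0.37 × 0.83 × 0.77 = 0.2365
  σ(Q2,Q3) = 0.62 × 0.75 × 0.77 = 0.3580
σ²_T = Σσ²ᵢ + 2·Σσ_ij = 1.8443 + 2 × 0.7065 = 3.2573
α = (3/2)·(1 − 1.8443/3.2573) = 0.651

α = 0.651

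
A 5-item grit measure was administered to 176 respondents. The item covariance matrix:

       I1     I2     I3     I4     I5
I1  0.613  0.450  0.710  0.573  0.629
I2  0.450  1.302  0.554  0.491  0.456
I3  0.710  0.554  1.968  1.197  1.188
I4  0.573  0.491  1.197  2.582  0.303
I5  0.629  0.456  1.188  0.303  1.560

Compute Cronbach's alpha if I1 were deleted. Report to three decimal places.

Cronbach's alpha = 0.707

Remaining items: I2, I3, I4, I5 (k = 4).
ΣVar(i) = 1.302 + 1.968 + 2.582 + 1.560 = 7.412
σ²_T = 7.412 + 2 × 4.189 = 15.790
α (item deleted) = (4/3)·(1 − 7.412/15.790) = 0.707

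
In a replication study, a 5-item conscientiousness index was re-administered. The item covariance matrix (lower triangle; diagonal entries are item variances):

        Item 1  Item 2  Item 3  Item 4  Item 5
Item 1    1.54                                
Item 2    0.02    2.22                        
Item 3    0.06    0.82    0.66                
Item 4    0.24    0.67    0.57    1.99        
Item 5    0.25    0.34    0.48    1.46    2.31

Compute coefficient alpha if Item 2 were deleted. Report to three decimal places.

coefficient alpha = 0.647

Remaining items: Item 1, Item 3, Item 4, Item 5 (k = 4).
Σσ²ᵢ = 1.54 + 0.66 + 1.99 + 2.31 = 6.50
Var(T) = 6.50 + 2 × 3.06 = 12.62
α (item deleted) = (4/3)·(1 − 6.50/12.62) = 0.647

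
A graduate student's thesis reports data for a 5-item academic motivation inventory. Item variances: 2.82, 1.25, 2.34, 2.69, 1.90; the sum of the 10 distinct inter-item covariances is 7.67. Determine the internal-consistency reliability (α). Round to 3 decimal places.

ΣVar(i) = 2.82 + 1.25 + 2.34 + 2.69 + 1.90 = 11.00
Sum of distinct covariances = 7.67
σ²_T = ΣVar(i) + 2·Σcov = 11.00 + 2 × 7.67 = 26.34
α = (5/4)·(1 − 11.00/26.34) = 0.728

α = 0.728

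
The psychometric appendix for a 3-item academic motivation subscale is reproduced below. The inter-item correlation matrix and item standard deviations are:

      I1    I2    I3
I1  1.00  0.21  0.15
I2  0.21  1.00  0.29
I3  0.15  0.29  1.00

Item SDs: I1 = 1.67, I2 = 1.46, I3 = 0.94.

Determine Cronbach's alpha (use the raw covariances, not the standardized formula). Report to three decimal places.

Cronbach's alpha = 0.425

Σσ²ᵢ = 1.67² + 1.46² + 0.94² = 5.8041
Covariances σ_ij = r_ij · s_i · s_j:
  σ(I1,I2) = 0.21 × 1.67 × 1.46 = 0.5120
  σ(I1,I3) = 0.15 × 1.67 × 0.94 = 0.2355
  σ(I2,I3) = 0.29 × 1.46 × 0.94 = 0.3980
σ²_T = Σσ²ᵢ + 2·Σσ_ij = 5.8041 + 2 × 1.1455 = 8.0951
α = (3/2)·(1 − 5.8041/8.0951) = 0.425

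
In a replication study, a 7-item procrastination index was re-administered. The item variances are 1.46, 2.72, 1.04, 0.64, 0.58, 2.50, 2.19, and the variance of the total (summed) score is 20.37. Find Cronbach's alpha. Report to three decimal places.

Σσᵢ² = 1.46 + 2.72 + 1.04 + 0.64 + 0.58 + 2.50 + 2.19 = 11.13
α = (k/(k−1))·(1 − Σσᵢ²/σ²_total) = (7/6)·(1 − 11.13/20.37) = 0.529

Cronbach's alpha = 0.529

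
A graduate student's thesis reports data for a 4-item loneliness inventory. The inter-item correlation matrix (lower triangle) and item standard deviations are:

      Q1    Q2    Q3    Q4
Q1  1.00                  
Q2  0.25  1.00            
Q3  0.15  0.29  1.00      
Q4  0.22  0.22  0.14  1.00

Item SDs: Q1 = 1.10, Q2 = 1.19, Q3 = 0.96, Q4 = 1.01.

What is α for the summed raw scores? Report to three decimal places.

Σσ²ᵢ = 1.10² + 1.19² + 0.96² + 1.01² = 4.5678
Covariances σ_ij = r_ij · s_i · s_j:
  σ(Q1,Q2) = 0.25 × 1.10 × 1.19 = 0.3272
  σ(Q1,Q3) = 0.15 × 1.10 × 0.96 = 0.1584
  σ(Q1,Q4) = 0.22 × 1.10 × 1.01 = 0.2444
  σ(Q2,Q3) = 0.29 × 1.19 × 0.96 = 0.3313
  σ(Q2,Q4) = 0.22 × 1.19 × 1.01 = 0.2644
  σ(Q3,Q4) = 0.14 × 0.96 × 1.01 = 0.1357
σ²_T = Σσ²ᵢ + 2·Σσ_ij = 4.5678 + 2 × 1.4614 = 7.4906
α = (4/3)·(1 − 4.5678/7.4906) = 0.520

α = 0.520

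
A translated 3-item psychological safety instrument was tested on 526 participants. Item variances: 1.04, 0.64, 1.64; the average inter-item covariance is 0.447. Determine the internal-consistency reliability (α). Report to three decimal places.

sum of item variances = 1.04 + 0.64 + 1.64 = 3.32
Sum of the 3 distinct covariances = 3 × 0.447 = 1.341
σ²_total = sum of item variances + 2·Σcov = 3.32 + 2 × 1.341 = 6.002
α = (3/2)·(1 − 3.32/6.002) = 0.670

α = 0.670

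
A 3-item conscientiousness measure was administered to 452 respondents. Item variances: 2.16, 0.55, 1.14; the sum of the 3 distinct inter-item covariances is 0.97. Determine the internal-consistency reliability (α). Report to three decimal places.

ΣVar(i) = 2.16 + 0.55 + 1.14 = 3.85
Sum of distinct covariances = 0.97
σ²_total = ΣVar(i) + 2·Σcov = 3.85 + 2 × 0.97 = 5.79
α = (3/2)·(1 − 3.85/5.79) = 0.503

α = 0.503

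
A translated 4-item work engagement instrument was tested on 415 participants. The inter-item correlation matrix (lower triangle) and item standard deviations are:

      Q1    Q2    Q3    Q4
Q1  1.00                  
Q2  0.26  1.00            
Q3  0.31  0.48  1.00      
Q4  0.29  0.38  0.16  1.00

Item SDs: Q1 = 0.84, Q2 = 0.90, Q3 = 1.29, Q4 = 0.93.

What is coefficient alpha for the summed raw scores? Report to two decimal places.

coefficient alpha = 0.63

Σσ²ᵢ = 0.84² + 0.90² + 1.29² + 0.93² = 4.0446
Covariances σ_ij = r_ij · s_i · s_j:
  σ(Q1,Q2) = 0.26 × 0.84 × 0.90 = 0.1966
  σ(Q1,Q3) = 0.31 × 0.84 × 1.29 = 0.3359
  σ(Q1,Q4) = 0.29 × 0.84 × 0.93 = 0.2265
  σ(Q2,Q3) = 0.48 × 0.90 × 1.29 = 0.5573
  σ(Q2,Q4) = 0.38 × 0.90 × 0.93 = 0.3181
  σ(Q3,Q4) = 0.16 × 1.29 × 0.93 = 0.1920
σ²_T = Σσ²ᵢ + 2·Σσ_ij = 4.0446 + 2 × 1.8264 = 7.6974
α = (4/3)·(1 − 4.0446/7.6974) = 0.63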